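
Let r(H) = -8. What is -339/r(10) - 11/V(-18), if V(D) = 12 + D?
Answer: 1061/24 ≈ 44.208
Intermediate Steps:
-339/r(10) - 11/V(-18) = -339/(-8) - 11/(12 - 18) = -339*(-1/8) - 11/(-6) = 339/8 - 11*(-1/6) = 339/8 + 11/6 = 1061/24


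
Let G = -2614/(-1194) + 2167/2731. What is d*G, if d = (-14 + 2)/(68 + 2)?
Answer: -9726232/19021415 ≈ -0.51133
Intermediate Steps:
d = -6/35 (d = -12/70 = -12*1/70 = -6/35 ≈ -0.17143)
G = 4863116/1630407 (G = -2614*(-1/1194) + 2167*(1/2731) = 1307/597 + 2167/2731 = 4863116/1630407 ≈ 2.9828)
d*G = -6/35*4863116/1630407 = -9726232/19021415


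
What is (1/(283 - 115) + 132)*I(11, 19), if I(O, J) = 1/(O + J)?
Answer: 22177/5040 ≈ 4.4002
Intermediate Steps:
I(O, J) = 1/(J + O)
(1/(283 - 115) + 132)*I(11, 19) = (1/(283 - 115) + 132)/(19 + 11) = (1/168 + 132)/30 = (1/168 + 132)*(1/30) = (22177/168)*(1/30) = 22177/5040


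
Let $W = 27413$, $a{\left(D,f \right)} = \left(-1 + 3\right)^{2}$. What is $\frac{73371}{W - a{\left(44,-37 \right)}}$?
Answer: $\frac{73371}{27409} \approx 2.6769$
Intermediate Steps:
$a{\left(D,f \right)} = 4$ ($a{\left(D,f \right)} = 2^{2} = 4$)
$\frac{73371}{W - a{\left(44,-37 \right)}} = \frac{73371}{27413 - 4} = \frac{73371}{27409}$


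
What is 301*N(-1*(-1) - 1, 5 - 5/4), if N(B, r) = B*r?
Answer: 0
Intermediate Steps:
301*N(-1*(-1) - 1, 5 - 5/4) = 301*((-1*(-1) - 1)*(5 - 5/4)) = 301*((1 - 1)*(5 - 5*¼)) = 301*(0*(5 - 5/4)) = 301*(0*(15/4)) = 301*0 = 0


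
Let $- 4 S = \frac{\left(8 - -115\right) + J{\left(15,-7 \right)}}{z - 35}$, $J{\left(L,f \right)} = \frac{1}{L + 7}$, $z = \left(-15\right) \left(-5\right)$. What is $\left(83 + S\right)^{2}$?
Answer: $\frac{83783039209}{12390400} \approx 6761.9$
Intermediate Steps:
$z = 75$
$J{\left(L,f \right)} = \frac{1}{7 + L}$
$S = - \frac{2707}{3520}$ ($S = - \frac{\left(\left(8 - -115\right) + \frac{1}{7 + 15}\right) \frac{1}{75 - 35}}{4} = - \frac{\left(\left(8 + 115\right) + \frac{1}{22}\right) \frac{1}{40}}{4} = - \frac{\left(123 + \frac{1}{22}\right) \frac{1}{40}}{4} = - \frac{\frac{2707}{22} \cdot \frac{1}{40}}{4} = \left(- \frac{1}{4}\right) \frac{2707}{880} = - \frac{2707}{3520} \approx -0.76903$)
$\left(83 + S\right)^{2} = \left(83 - \frac{2707}{3520}\right)^{2} = \left(\frac{289453}{3520}\right)^{2} = \frac{83783039209}{12390400}$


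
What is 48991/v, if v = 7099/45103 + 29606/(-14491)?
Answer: -32019908788843/1232447809 ≈ -25981.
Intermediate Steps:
v = -1232447809/653587573 (v = 7099*(1/45103) + 29606*(-1/14491) = 7099/45103 - 29606/14491 = -1232447809/653587573 ≈ -1.8857)
48991/v = 48991/(-1232447809/653587573) = 48991*(-653587573/1232447809) = -32019908788843/1232447809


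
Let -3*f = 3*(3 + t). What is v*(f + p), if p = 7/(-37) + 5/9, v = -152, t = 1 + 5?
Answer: 437000/333 ≈ 1312.3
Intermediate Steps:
t = 6
f = -9 (f = -(3 + 6) = -9 ≈ -9.0000)
p = 122/333 (p = 7*(-1/37) + 5*(1/9) = -7/37 + 5/9 = 122/333 ≈ 0.36637)
v*(f + p) = -152*(-9 + 122/333) = -152*(-2875/333) = 437000/333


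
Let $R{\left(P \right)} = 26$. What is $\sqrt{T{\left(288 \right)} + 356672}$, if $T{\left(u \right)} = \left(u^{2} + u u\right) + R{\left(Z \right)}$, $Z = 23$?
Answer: $\sqrt{522586} \approx 722.9$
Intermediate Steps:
$T{\left(u \right)} = 26 + 2 u^{2}$ ($T{\left(u \right)} = \left(u^{2} + u u\right) + 26 = \left(u^{2} + u^{2}\right) + 26 = 2 u^{2} + 26 = 26 + 2 u^{2}$)
$\sqrt{T{\left(288 \right)} + 356672} = \sqrt{\left(26 + 2 \cdot 288^{2}\right) + 356672} = \sqrt{\left(26 + 2 \cdot 82944\right) + 356672} = \sqrt{\left(26 + 165888\right) + 356672} = \sqrt{165914 + 356672} = \sqrt{522586}$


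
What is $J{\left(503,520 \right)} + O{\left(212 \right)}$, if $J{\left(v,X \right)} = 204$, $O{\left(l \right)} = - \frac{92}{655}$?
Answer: $\frac{133528}{655} \approx 203.86$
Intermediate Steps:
$O{\left(l \right)} = - \frac{92}{655}$ ($O{\left(l \right)} = \left(-92\right) \frac{1}{655} = - \frac{92}{655}$)
$J{\left(503,520 \right)} + O{\left(212 \right)} = 204 - \frac{92}{655} = \frac{133528}{655}$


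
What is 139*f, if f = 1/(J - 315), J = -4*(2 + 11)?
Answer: -139/367 ≈ -0.37875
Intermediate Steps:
J = -52 (J = -4*13 = -52)
f = -1/367 (f = 1/(-52 - 315) = 1/(-367) = -1/367 ≈ -0.0027248)
139*f = 139*(-1/367) = -139/367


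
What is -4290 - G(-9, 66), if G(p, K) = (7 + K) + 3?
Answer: -4366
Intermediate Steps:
G(p, K) = 10 + K
-4290 - G(-9, 66) = -4290 - (10 + 66) = -4290 - 1*76 = -4290 - 76 = -4366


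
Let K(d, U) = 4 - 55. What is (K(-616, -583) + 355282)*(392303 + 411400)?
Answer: 285500220393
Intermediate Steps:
K(d, U) = -51
(K(-616, -583) + 355282)*(392303 + 411400) = (-51 + 355282)*(392303 + 411400) = 355231*803703 = 285500220393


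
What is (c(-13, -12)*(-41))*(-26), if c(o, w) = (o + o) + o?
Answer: -41574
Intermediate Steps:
c(o, w) = 3*o (c(o, w) = 2*o + o = 3*o)
(c(-13, -12)*(-41))*(-26) = ((3*(-13))*(-41))*(-26) = -39*(-41)*(-26) = 1599*(-26) = -41574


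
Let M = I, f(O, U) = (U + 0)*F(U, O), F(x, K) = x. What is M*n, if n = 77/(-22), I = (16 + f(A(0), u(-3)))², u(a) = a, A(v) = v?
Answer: -4375/2 ≈ -2187.5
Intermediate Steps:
f(O, U) = U² (f(O, U) = (U + 0)*U = U*U = U²)
I = 625 (I = (16 + (-3)²)² = (16 + 9)² = 25² = 625)
n = -7/2 (n = 77*(-1/22) = -7/2 ≈ -3.5000)
M = 625
M*n = 625*(-7/2) = -4375/2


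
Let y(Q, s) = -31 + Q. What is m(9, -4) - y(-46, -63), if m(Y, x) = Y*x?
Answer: 41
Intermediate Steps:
m(9, -4) - y(-46, -63) = 9*(-4) - (-31 - 46) = -36 - 1*(-77) = -36 + 77 = 41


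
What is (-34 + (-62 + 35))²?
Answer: 3721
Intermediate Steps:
(-34 + (-62 + 35))² = (-34 - 27)² = (-61)² = 3721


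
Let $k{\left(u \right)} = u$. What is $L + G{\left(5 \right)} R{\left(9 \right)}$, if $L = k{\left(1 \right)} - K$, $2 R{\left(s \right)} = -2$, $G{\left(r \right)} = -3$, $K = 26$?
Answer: $-22$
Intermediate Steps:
$R{\left(s \right)} = -1$ ($R{\left(s \right)} = \frac{1}{2} \left(-2\right) = -1$)
$L = -25$ ($L = 1 - 26 = -25$)
$L + G{\left(5 \right)} R{\left(9 \right)} = -25 - -3 = -25 + 3 = -22$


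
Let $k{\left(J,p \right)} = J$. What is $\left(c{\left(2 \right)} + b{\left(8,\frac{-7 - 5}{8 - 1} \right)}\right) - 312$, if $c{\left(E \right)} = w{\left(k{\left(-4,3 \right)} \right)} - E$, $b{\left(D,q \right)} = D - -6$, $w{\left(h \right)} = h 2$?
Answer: $-308$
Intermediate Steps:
$w{\left(h \right)} = 2 h$
$b{\left(D,q \right)} = 6 + D$ ($b{\left(D,q \right)} = D + 6 = 6 + D$)
$c{\left(E \right)} = -8 - E$ ($c{\left(E \right)} = 2 \left(-4\right) - E = -8 - E$)
$\left(c{\left(2 \right)} + b{\left(8,\frac{-7 - 5}{8 - 1} \right)}\right) - 312 = \left(\left(-8 - 2\right) + \left(6 + 8\right)\right) - 312 = \left(\left(-8 - 2\right) + 14\right) - 312 = \left(-10 + 14\right) - 312 = 4 - 312 = -308$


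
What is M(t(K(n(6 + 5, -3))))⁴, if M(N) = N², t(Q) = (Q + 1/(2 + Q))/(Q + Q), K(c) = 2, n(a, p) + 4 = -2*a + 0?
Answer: 43046721/4294967296 ≈ 0.010023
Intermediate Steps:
n(a, p) = -4 - 2*a (n(a, p) = -4 + (-2*a + 0) = -4 - 2*a)
t(Q) = (Q + 1/(2 + Q))/(2*Q) (t(Q) = (Q + 1/(2 + Q))/((2*Q)) = (Q + 1/(2 + Q))*(1/(2*Q)) = (Q + 1/(2 + Q))/(2*Q))
M(t(K(n(6 + 5, -3))))⁴ = (((½)*(1 + 2² + 2*2)/(2*(2 + 2)))²)⁴ = (((½)*(½)*(1 + 4 + 4)/4)²)⁴ = (((½)*(½)*(¼)*9)²)⁴ = ((9/16)²)⁴ = (81/256)⁴ = 43046721/4294967296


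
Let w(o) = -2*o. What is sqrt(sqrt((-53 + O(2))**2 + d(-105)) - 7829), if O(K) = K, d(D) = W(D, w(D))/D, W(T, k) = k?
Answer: sqrt(-7829 + sqrt(2599)) ≈ 88.193*I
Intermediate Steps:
d(D) = -2 (d(D) = (-2*D)/D = -2)
sqrt(sqrt((-53 + O(2))**2 + d(-105)) - 7829) = sqrt(sqrt((-53 + 2)**2 - 2) - 7829) = sqrt(sqrt((-51)**2 - 2) - 7829) = sqrt(sqrt(2601 - 2) - 7829) = sqrt(sqrt(2599) - 7829) = sqrt(-7829 + sqrt(2599))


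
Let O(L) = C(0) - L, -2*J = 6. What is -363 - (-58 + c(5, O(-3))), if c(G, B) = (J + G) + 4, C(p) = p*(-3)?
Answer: -311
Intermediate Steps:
J = -3 (J = -½*6 = -3)
C(p) = -3*p
O(L) = -L (O(L) = -3*0 - L = 0 - L = -L)
c(G, B) = 1 + G (c(G, B) = (-3 + G) + 4 = 1 + G)
-363 - (-58 + c(5, O(-3))) = -363 - (-58 + (1 + 5)) = -363 - (-58 + 6) = -363 - 1*(-52) = -363 + 52 = -311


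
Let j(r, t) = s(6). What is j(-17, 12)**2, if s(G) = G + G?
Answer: 144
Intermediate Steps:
s(G) = 2*G
j(r, t) = 12 (j(r, t) = 2*6 = 12)
j(-17, 12)**2 = 12**2 = 144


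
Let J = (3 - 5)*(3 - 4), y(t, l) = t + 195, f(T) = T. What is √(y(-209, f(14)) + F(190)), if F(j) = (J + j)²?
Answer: 5*√1474 ≈ 191.96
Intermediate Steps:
y(t, l) = 195 + t
J = 2 (J = -2*(-1) = 2)
F(j) = (2 + j)²
√(y(-209, f(14)) + F(190)) = √((195 - 209) + (2 + 190)²) = √(-14 + 192²) = √(-14 + 36864) = √36850 = 5*√1474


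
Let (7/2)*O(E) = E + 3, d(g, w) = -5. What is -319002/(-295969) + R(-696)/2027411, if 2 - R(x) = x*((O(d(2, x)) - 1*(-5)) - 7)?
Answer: 4523533390688/4200355643813 ≈ 1.0769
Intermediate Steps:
O(E) = 6/7 + 2*E/7 (O(E) = 2*(E + 3)/7 = 2*(3 + E)/7 = 6/7 + 2*E/7)
R(x) = 2 + 18*x/7 (R(x) = 2 - x*(((6/7 + (2/7)*(-5)) - 1*(-5)) - 7) = 2 - x*(((6/7 - 10/7) + 5) - 7) = 2 - x*((-4/7 + 5) - 7) = 2 - x*(31/7 - 7) = 2 - x*(-18)/7 = 2 - (-18)*x/7 = 2 + 18*x/7)
-319002/(-295969) + R(-696)/2027411 = -319002/(-295969) + (2 + (18/7)*(-696))/2027411 = -319002*(-1/295969) + (2 - 12528/7)*(1/2027411) = 319002/295969 - 12514/7*1/2027411 = 319002/295969 - 12514/14191877 = 4523533390688/4200355643813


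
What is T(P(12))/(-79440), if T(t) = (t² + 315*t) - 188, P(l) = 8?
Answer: -599/19860 ≈ -0.030161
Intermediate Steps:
T(t) = -188 + t² + 315*t
T(P(12))/(-79440) = (-188 + 8² + 315*8)/(-79440) = (-188 + 64 + 2520)*(-1/79440) = 2396*(-1/79440) = -599/19860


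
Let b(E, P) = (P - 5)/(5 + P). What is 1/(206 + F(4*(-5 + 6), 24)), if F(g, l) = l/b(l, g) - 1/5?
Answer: -5/51 ≈ -0.098039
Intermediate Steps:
b(E, P) = (-5 + P)/(5 + P)
F(g, l) = -⅕ + l*(5 + g)/(-5 + g) (F(g, l) = l/(((-5 + g)/(5 + g))) - 1/5 = l*((5 + g)/(-5 + g)) - 1*⅕ = l*(5 + g)/(-5 + g) - ⅕ = -⅕ + l*(5 + g)/(-5 + g))
1/(206 + F(4*(-5 + 6), 24)) = 1/(206 + (1 - 4*(-5 + 6)/5 + 24*(5 + 4*(-5 + 6)))/(-5 + 4*(-5 + 6))) = 1/(206 + (1 - 4/5 + 24*(5 + 4*1))/(-5 + 4*1)) = 1/(206 + (1 - ⅕*4 + 24*(5 + 4))/(-5 + 4)) = 1/(206 + (1 - ⅘ + 24*9)/(-1)) = 1/(206 - (1 - ⅘ + 216)) = 1/(206 - 1*1081/5) = 1/(206 - 1081/5) = 1/(-51/5) = -5/51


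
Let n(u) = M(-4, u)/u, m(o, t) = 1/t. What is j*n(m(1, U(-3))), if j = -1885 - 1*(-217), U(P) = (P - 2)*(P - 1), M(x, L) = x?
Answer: 133440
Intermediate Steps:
U(P) = (-1 + P)*(-2 + P) (U(P) = (-2 + P)*(-1 + P) = (-1 + P)*(-2 + P))
j = -1668 (j = -1885 + 217 = -1668)
m(o, t) = 1/t
n(u) = -4/u
j*n(m(1, U(-3))) = -(-6672)/(1/(2 + (-3)² - 3*(-3))) = -(-6672)/(1/(2 + 9 + 9)) = -(-6672)/(1/20) = -(-6672)/1/20 = -(-6672)*20 = -1668*(-80) = 133440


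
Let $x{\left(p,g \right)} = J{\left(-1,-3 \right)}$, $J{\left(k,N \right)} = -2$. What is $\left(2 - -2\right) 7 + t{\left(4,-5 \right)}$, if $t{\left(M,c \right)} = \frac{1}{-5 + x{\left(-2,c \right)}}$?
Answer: $\frac{195}{7} \approx 27.857$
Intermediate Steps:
$x{\left(p,g \right)} = -2$
$t{\left(M,c \right)} = - \frac{1}{7}$ ($t{\left(M,c \right)} = \frac{1}{-5 - 2} = \frac{1}{-7} = - \frac{1}{7}$)
$\left(2 - -2\right) 7 + t{\left(4,-5 \right)} = \left(2 - -2\right) 7 - \frac{1}{7} = \left(2 + 2\right) 7 - \frac{1}{7} = 4 \cdot 7 - \frac{1}{7} = 28 - \frac{1}{7} = \frac{195}{7}$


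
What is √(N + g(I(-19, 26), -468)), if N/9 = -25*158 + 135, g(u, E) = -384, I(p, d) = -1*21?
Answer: I*√34719 ≈ 186.33*I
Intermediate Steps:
I(p, d) = -21
N = -34335 (N = 9*(-25*158 + 135) = 9*(-3950 + 135) = 9*(-3815) = -34335)
√(N + g(I(-19, 26), -468)) = √(-34335 - 384) = √(-34719) = I*√34719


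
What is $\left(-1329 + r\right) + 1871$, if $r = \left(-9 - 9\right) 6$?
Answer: $434$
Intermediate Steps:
$r = -108$ ($r = \left(-18\right) 6 = -108$)
$\left(-1329 + r\right) + 1871 = \left(-1329 - 108\right) + 1871 = -1437 + 1871 = 434$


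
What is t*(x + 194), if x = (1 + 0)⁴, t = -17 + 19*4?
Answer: 11505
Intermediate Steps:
t = 59 (t = -17 + 76 = 59)
x = 1 (x = 1⁴ = 1)
t*(x + 194) = 59*(1 + 194) = 59*195 = 11505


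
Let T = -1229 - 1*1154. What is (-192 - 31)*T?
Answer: 531409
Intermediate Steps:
T = -2383 (T = -1229 - 1154 = -2383)
(-192 - 31)*T = (-192 - 31)*(-2383) = -223*(-2383) = 531409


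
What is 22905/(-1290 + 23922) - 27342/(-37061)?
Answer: 489228783/279588184 ≈ 1.7498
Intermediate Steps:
22905/(-1290 + 23922) - 27342/(-37061) = 22905/22632 - 27342*(-1/37061) = 22905*(1/22632) + 27342/37061 = 7635/7544 + 27342/37061 = 489228783/279588184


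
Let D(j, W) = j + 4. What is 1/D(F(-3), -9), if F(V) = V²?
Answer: 1/13 ≈ 0.076923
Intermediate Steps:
D(j, W) = 4 + j
1/D(F(-3), -9) = 1/(4 + (-3)²) = 1/(4 + 9) = 1/13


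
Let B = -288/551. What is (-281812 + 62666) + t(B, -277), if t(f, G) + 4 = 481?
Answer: -218669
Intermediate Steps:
B = -288/551 (B = -288*1/551 = -288/551 ≈ -0.52269)
t(f, G) = 477 (t(f, G) = -4 + 481 = 477)
(-281812 + 62666) + t(B, -277) = (-281812 + 62666) + 477 = -219146 + 477 = -218669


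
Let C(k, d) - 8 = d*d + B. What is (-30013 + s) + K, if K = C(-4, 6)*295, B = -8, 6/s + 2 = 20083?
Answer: -389430827/20081 ≈ -19393.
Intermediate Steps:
s = 6/20081 (s = 6/(-2 + 20083) = 6/20081 ≈ 0.00029879)
C(k, d) = d² (C(k, d) = 8 + (d*d - 8) = 8 + (d² - 8) = 8 + (-8 + d²) = d²)
K = 10620 (K = 6²*295 = 36*295 = 10620)
(-30013 + s) + K = (-30013 + 6/20081) + 10620 = -602691047/20081 + 10620 = -389430827/20081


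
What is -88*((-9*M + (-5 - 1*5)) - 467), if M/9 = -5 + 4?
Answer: 34848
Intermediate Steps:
M = -9 (M = 9*(-5 + 4) = 9*(-1) = -9)
-88*((-9*M + (-5 - 1*5)) - 467) = -88*((-9*(-9) + (-5 - 1*5)) - 467) = -88*((81 + (-5 - 5)) - 467) = -88*((81 - 10) - 467) = -88*(71 - 467) = -88*(-396) = 34848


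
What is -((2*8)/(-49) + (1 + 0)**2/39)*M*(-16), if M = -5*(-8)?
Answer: -368000/1911 ≈ -192.57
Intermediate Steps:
M = 40
-((2*8)/(-49) + (1 + 0)**2/39)*M*(-16) = -((2*8)/(-49) + (1 + 0)**2/39)*40*(-16) = -(16*(-1/49) + 1**2*(1/39))*40*(-16) = -(-16/49 + 1*(1/39))*40*(-16) = -(-16/49 + 1/39)*40*(-16) = -(-575/1911*40)*(-16) = -(-23000)*(-16)/1911 = -1*368000/1911 = -368000/1911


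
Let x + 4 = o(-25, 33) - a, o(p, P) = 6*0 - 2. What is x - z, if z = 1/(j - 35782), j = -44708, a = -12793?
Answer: 1029225631/80490 ≈ 12787.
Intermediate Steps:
o(p, P) = -2 (o(p, P) = 0 - 2 = -2)
z = -1/80490 (z = 1/(-44708 - 35782) = 1/(-80490) = -1/80490 ≈ -1.2424e-5)
x = 12787 (x = -4 + (-2 - 1*(-12793)) = -4 + (-2 + 12793) = -4 + 12791 = 12787)
x - z = 12787 - 1*(-1/80490) = 12787 + 1/80490 = 1029225631/80490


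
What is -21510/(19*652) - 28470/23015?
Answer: -84773901/28510982 ≈ -2.9734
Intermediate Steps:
-21510/(19*652) - 28470/23015 = -21510/12388 - 28470*1/23015 = -21510*1/12388 - 5694/4603 = -10755/6194 - 5694/4603 = -84773901/28510982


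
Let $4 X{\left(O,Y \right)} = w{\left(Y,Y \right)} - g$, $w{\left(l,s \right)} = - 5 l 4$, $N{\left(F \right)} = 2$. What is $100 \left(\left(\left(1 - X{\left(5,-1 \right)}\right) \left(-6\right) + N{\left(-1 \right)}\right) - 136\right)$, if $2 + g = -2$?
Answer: $-10400$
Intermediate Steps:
$w{\left(l,s \right)} = - 20 l$
$g = -4$ ($g = -2 - 2 = -4$)
$X{\left(O,Y \right)} = 1 - 5 Y$ ($X{\left(O,Y \right)} = \frac{- 20 Y - -4}{4} = \frac{- 20 Y + 4}{4} = \frac{4 - 20 Y}{4} = 1 - 5 Y$)
$100 \left(\left(\left(1 - X{\left(5,-1 \right)}\right) \left(-6\right) + N{\left(-1 \right)}\right) - 136\right) = 100 \left(\left(\left(1 - \left(1 - -5\right)\right) \left(-6\right) + 2\right) - 136\right) = 100 \left(\left(\left(1 - \left(1 + 5\right)\right) \left(-6\right) + 2\right) - 136\right) = 100 \left(\left(\left(1 - 6\right) \left(-6\right) + 2\right) - 136\right) = 100 \left(\left(\left(-5\right) \left(-6\right) + 2\right) - 136\right) = 100 \left(\left(30 + 2\right) - 136\right) = 100 \left(32 - 136\right) = 100 \left(-104\right) = -10400$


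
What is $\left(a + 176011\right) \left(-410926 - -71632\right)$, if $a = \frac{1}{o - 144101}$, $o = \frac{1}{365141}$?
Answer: $- \frac{523711770646218827951}{8769530540} \approx -5.9719 \cdot 10^{10}$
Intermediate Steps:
$o = \frac{1}{365141} \approx 2.7387 \cdot 10^{-6}$
$a = - \frac{365141}{52617183240}$ ($a = \frac{1}{\frac{1}{365141} - 144101} = \frac{1}{- \frac{52617183240}{365141}} = - \frac{365141}{52617183240} \approx -6.9396 \cdot 10^{-6}$)
$\left(a + 176011\right) \left(-410926 - -71632\right) = \left(- \frac{365141}{52617183240} + 176011\right) \left(-410926 - -71632\right) = \frac{9261203038890499 \left(-410926 + 71632\right)}{52617183240} = \frac{9261203038890499}{52617183240} \left(-339294\right) = - \frac{523711770646218827951}{8769530540}$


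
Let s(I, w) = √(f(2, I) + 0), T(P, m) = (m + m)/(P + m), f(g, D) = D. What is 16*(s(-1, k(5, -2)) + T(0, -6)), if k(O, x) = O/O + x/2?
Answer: 32 + 16*I ≈ 32.0 + 16.0*I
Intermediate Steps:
k(O, x) = 1 + x/2 (k(O, x) = 1 + x*(½) = 1 + x/2)
T(P, m) = 2*m/(P + m) (T(P, m) = (2*m)/(P + m) = 2*m/(P + m))
s(I, w) = √I (s(I, w) = √(I + 0) = √I)
16*(s(-1, k(5, -2)) + T(0, -6)) = 16*(√(-1) + 2*(-6)/(0 - 6)) = 16*(I + 2*(-6)/(-6)) = 16*(I + 2*(-6)*(-⅙)) = 16*(I + 2) = 16*(2 + I) = 32 + 16*I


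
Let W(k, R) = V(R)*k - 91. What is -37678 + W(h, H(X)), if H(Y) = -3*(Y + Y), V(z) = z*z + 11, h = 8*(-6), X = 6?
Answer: -100505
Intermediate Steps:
h = -48
V(z) = 11 + z**2 (V(z) = z**2 + 11 = 11 + z**2)
H(Y) = -6*Y
W(k, R) = -91 + k*(11 + R**2) (W(k, R) = (11 + R**2)*k - 91 = k*(11 + R**2) - 91 = -91 + k*(11 + R**2))
-37678 + W(h, H(X)) = -37678 + (-91 - 48*(11 + (-6*6)**2)) = -37678 + (-91 - 48*(11 + (-36)**2)) = -37678 + (-91 - 48*(11 + 1296)) = -37678 + (-91 - 48*1307) = -37678 + (-91 - 62736) = -37678 - 62827 = -100505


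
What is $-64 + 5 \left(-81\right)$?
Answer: $-469$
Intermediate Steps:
$-64 + 5 \left(-81\right) = -64 - 405 = -469$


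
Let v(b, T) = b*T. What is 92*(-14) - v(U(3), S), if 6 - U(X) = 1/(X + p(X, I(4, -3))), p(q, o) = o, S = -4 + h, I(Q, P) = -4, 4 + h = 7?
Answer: -1281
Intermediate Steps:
h = 3 (h = -4 + 7 = 3)
S = -1 (S = -4 + 3 = -1)
U(X) = 6 - 1/(-4 + X) (U(X) = 6 - 1/(X - 4) = 6 - 1/(-4 + X))
v(b, T) = T*b
92*(-14) - v(U(3), S) = 92*(-14) - (-1)*(-25 + 6*3)/(-4 + 3) = -1288 - (-1)*(-25 + 18)/(-1) = -1288 - (-1)*(-1*(-7)) = -1288 - (-1)*7 = -1288 - 1*(-7) = -1288 + 7 = -1281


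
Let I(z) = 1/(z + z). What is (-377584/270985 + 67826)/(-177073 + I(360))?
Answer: -2646640947744/6909714220123 ≈ -0.38303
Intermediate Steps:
I(z) = 1/(2*z)
(-377584/270985 + 67826)/(-177073 + I(360)) = (-377584/270985 + 67826)/(-177073 + (½)/360) = (-377584*1/270985 + 67826)/(-177073 + (½)*(1/360)) = (-377584/270985 + 67826)/(-177073 + 1/720) = 18379451026/(270985*(-127492559/720)) = (18379451026/270985)*(-720/127492559) = -2646640947744/6909714220123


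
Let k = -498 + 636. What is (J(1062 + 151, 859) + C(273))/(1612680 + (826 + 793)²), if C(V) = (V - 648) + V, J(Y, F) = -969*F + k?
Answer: -832335/4233841 ≈ -0.19659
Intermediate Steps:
k = 138
J(Y, F) = 138 - 969*F (J(Y, F) = -969*F + 138 = 138 - 969*F)
C(V) = -648 + 2*V (C(V) = (-648 + V) + V = -648 + 2*V)
(J(1062 + 151, 859) + C(273))/(1612680 + (826 + 793)²) = ((138 - 969*859) + (-648 + 2*273))/(1612680 + (826 + 793)²) = ((138 - 832371) + (-648 + 546))/(1612680 + 1619²) = (-832233 - 102)/(1612680 + 2621161) = -832335/4233841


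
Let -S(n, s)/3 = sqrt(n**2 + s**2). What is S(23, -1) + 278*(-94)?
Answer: -26132 - 3*sqrt(530) ≈ -26201.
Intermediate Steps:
S(n, s) = -3*sqrt(n**2 + s**2)
S(23, -1) + 278*(-94) = -3*sqrt(23**2 + (-1)**2) + 278*(-94) = -3*sqrt(529 + 1) - 26132 = -3*sqrt(530) - 26132 = -26132 - 3*sqrt(530)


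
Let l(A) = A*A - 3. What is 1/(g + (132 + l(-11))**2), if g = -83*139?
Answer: 1/50963 ≈ 1.9622e-5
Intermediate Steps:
g = -11537
l(A) = -3 + A**2 (l(A) = A**2 - 3 = -3 + A**2)
1/(g + (132 + l(-11))**2) = 1/(-11537 + (132 + (-3 + (-11)**2))**2) = 1/(-11537 + (132 + (-3 + 121))**2) = 1/(-11537 + (132 + 118)**2) = 1/(-11537 + 250**2) = 1/(-11537 + 62500) = 1/50963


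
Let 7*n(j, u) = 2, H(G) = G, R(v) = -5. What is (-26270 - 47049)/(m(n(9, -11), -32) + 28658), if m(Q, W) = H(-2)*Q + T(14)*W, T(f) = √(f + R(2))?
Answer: -513233/199930 ≈ -2.5671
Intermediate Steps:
n(j, u) = 2/7 (n(j, u) = (⅐)*2 = 2/7)
T(f) = √(-5 + f) (T(f) = √(f - 5) = √(-5 + f))
m(Q, W) = -2*Q + 3*W (m(Q, W) = -2*Q + √(-5 + 14)*W = -2*Q + √9*W = -2*Q + 3*W)
(-26270 - 47049)/(m(n(9, -11), -32) + 28658) = (-26270 - 47049)/((-2*2/7 + 3*(-32)) + 28658) = -73319/((-4/7 - 96) + 28658) = -73319/(-676/7 + 28658) = -73319/199930/7 = -73319*7/199930 = -513233/199930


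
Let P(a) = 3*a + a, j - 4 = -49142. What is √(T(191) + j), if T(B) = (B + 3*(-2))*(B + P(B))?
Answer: √127537 ≈ 357.12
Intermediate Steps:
j = -49138 (j = 4 - 49142 = -49138)
P(a) = 4*a
T(B) = 5*B*(-6 + B) (T(B) = (B + 3*(-2))*(B + 4*B) = (B - 6)*(5*B) = (-6 + B)*(5*B) = 5*B*(-6 + B))
√(T(191) + j) = √(5*191*(-6 + 191) - 49138) = √(5*191*185 - 49138) = √(176675 - 49138) = √127537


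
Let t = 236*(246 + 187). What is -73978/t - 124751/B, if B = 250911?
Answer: -15654974573/12820046634 ≈ -1.2211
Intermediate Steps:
t = 102188 (t = 236*433 = 102188)
-73978/t - 124751/B = -73978/102188 - 124751/250911 = -73978*1/102188 - 124751*1/250911 = -36989/51094 - 124751/250911 = -15654974573/12820046634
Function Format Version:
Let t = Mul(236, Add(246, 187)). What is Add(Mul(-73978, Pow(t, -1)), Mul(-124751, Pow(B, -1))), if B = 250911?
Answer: Rational(-15654974573, 12820046634) ≈ -1.2211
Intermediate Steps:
t = 102188 (t = Mul(236, 433) = 102188)
Add(Mul(-73978, Pow(t, -1)), Mul(-124751, Pow(B, -1))) = Add(Mul(-73978, Pow(102188, -1)), Mul(-124751, Pow(250911, -1))) = Add(Mul(-73978, Rational(1, 102188)), Mul(-124751, Rational(1, 250911))) = Add(Rational(-36989, 51094), Rational(-124751, 250911)) = Rational(-15654974573, 12820046634)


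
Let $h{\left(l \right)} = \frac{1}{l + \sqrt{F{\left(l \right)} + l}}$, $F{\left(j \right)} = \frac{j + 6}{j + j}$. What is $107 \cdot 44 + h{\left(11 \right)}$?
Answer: $\frac{11313566}{2403} - \frac{\sqrt{5698}}{2403} \approx 4708.1$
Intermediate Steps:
$F{\left(j \right)} = \frac{6 + j}{2 j}$
$h{\left(l \right)} = \frac{1}{l + \sqrt{l + \frac{6 + l}{2 l}}}$ ($h{\left(l \right)} = \frac{1}{l + \sqrt{\frac{6 + l}{2 l} + l}} = \frac{1}{l + \sqrt{l + \frac{6 + l}{2 l}}}$)
$107 \cdot 44 + h{\left(11 \right)} = 107 \cdot 44 + \frac{2}{2 \cdot 11 + \sqrt{2} \sqrt{1 + 2 \cdot 11 + \frac{6}{11}}} = 4708 + \frac{2}{22 + \sqrt{2} \sqrt{1 + 22 + 6 \cdot \frac{1}{11}}} = 4708 + \frac{2}{22 + \sqrt{2} \sqrt{1 + 22 + \frac{6}{11}}} = 4708 + \frac{2}{22 + \sqrt{2} \sqrt{\frac{259}{11}}} = 4708 + \frac{2}{22 + \sqrt{2} \frac{\sqrt{2849}}{11}} = 4708 + \frac{2}{22 + \frac{\sqrt{5698}}{11}}$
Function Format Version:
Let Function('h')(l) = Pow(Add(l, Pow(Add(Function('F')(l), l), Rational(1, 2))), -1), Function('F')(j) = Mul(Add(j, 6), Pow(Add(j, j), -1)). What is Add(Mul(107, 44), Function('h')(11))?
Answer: Add(Rational(11313566, 2403), Mul(Rational(-1, 2403), Pow(5698, Rational(1, 2)))) ≈ 4708.1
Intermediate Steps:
Function('F')(j) = Mul(Rational(1, 2), Pow(j, -1), Add(6, j)) (Function('F')(j) = Mul(Add(6, j), Pow(Mul(2, j), -1)) = Mul(Add(6, j), Mul(Rational(1, 2), Pow(j, -1))) = Mul(Rational(1, 2), Pow(j, -1), Add(6, j)))
Function('h')(l) = Pow(Add(l, Pow(Add(l, Mul(Rational(1, 2), Pow(l, -1), Add(6, l))), Rational(1, 2))), -1) (Function('h')(l) = Pow(Add(l, Pow(Add(Mul(Rational(1, 2), Pow(l, -1), Add(6, l)), l), Rational(1, 2))), -1) = Pow(Add(l, Pow(Add(l, Mul(Rational(1, 2), Pow(l, -1), Add(6, l))), Rational(1, 2))), -1))
Add(Mul(107, 44), Function('h')(11)) = Add(Mul(107, 44), Mul(2, Pow(Add(Mul(2, 11), Mul(Pow(2, Rational(1, 2)), Pow(Add(1, Mul(2, 11), Mul(6, Pow(11, -1))), Rational(1, 2)))), -1))) = Add(4708, Mul(2, Pow(Add(22, Mul(Pow(2, Rational(1, 2)), Pow(Add(1, 22, Mul(6, Rational(1, 11))), Rational(1, 2)))), -1))) = Add(4708, Mul(2, Pow(Add(22, Mul(Pow(2, Rational(1, 2)), Pow(Add(1, 22, Rational(6, 11)), Rational(1, 2)))), -1))) = Add(4708, Mul(2, Pow(Add(22, Mul(Pow(2, Rational(1, 2)), Pow(Rational(259, 11), Rational(1, 2)))), -1))) = Add(4708, Mul(2, Pow(Add(22, Mul(Pow(2, Rational(1, 2)), Mul(Rational(1, 11), Pow(2849, Rational(1, 2))))), -1))) = Add(4708, Mul(2, Pow(Add(22, Mul(Rational(1, 11), Pow(5698, Rational(1, 2)))), -1)))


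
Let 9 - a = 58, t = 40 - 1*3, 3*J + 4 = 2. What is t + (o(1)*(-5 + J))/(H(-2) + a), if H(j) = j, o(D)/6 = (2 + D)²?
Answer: 43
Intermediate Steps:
J = -⅔ (J = -4/3 + (⅓)*2 = -4/3 + ⅔ = -⅔ ≈ -0.66667)
o(D) = 6*(2 + D)²
t = 37 (t = 40 - 3 = 37)
a = -49 (a = 9 - 1*58 = 9 - 58 = -49)
t + (o(1)*(-5 + J))/(H(-2) + a) = 37 + ((6*(2 + 1)²)*(-5 - ⅔))/(-2 - 49) = 37 + ((6*3²)*(-17/3))/(-51) = 37 - 6*9*(-17)/(51*3) = 37 - 18*(-17)/(17*3) = 37 - 1/51*(-306) = 37 + 6 = 43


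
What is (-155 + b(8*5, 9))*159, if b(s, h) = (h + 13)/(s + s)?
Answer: -984051/40 ≈ -24601.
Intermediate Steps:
b(s, h) = (13 + h)/(2*s) (b(s, h) = (13 + h)/((2*s)) = (13 + h)*(1/(2*s)) = (13 + h)/(2*s))
(-155 + b(8*5, 9))*159 = (-155 + (13 + 9)/(2*((8*5))))*159 = (-155 + (½)*22/40)*159 = (-155 + (½)*(1/40)*22)*159 = (-155 + 11/40)*159 = -6189/40*159 = -984051/40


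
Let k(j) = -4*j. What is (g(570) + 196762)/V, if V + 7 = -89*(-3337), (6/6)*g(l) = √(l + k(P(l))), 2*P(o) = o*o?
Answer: 98381/148493 + I*√649230/296986 ≈ 0.66253 + 0.0027131*I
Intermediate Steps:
P(o) = o²/2 (P(o) = (o*o)/2 = o²/2)
g(l) = √(l - 2*l²)
V = 296986 (V = -7 - 89*(-3337) = -7 + 296993 = 296986)
(g(570) + 196762)/V = (√(570*(1 - 2*570)) + 196762)/296986 = (√(570*(1 - 1140)) + 196762)*(1/296986) = (√(570*(-1139)) + 196762)*(1/296986) = (√(-649230) + 196762)*(1/296986) = (I*√649230 + 196762)*(1/296986) = (196762 + I*√649230)*(1/296986) = 98381/148493 + I*√649230/296986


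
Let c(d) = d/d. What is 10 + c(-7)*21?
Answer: 31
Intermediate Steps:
c(d) = 1
10 + c(-7)*21 = 10 + 1*21 = 10 + 21 = 31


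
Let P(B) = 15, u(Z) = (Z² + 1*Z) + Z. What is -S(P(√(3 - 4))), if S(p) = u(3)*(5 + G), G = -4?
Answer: -15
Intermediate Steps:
u(Z) = Z² + 2*Z (u(Z) = (Z² + Z) + Z = (Z + Z²) + Z = Z² + 2*Z)
S(p) = 15 (S(p) = (3*(2 + 3))*(5 - 4) = (3*5)*1 = 15*1 = 15)
-S(P(√(3 - 4))) = -1*15 = -15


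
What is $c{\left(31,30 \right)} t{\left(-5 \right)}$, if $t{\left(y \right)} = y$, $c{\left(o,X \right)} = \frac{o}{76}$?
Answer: $- \frac{155}{76} \approx -2.0395$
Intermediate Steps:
$c{\left(o,X \right)} = \frac{o}{76}$ ($c{\left(o,X \right)} = o \frac{1}{76} = \frac{o}{76}$)
$c{\left(31,30 \right)} t{\left(-5 \right)} = \frac{1}{76} \cdot 31 \left(-5\right) = \frac{31}{76} \left(-5\right) = - \frac{155}{76}$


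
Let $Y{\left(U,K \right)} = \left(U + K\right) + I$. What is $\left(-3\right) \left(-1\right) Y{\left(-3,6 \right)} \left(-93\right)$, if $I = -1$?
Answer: $-558$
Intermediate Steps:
$Y{\left(U,K \right)} = -1 + K + U$ ($Y{\left(U,K \right)} = \left(U + K\right) - 1 = \left(K + U\right) - 1 = -1 + K + U$)
$\left(-3\right) \left(-1\right) Y{\left(-3,6 \right)} \left(-93\right) = \left(-3\right) \left(-1\right) \left(-1 + 6 - 3\right) \left(-93\right) = 3 \cdot 2 \left(-93\right) = 6 \left(-93\right) = -558$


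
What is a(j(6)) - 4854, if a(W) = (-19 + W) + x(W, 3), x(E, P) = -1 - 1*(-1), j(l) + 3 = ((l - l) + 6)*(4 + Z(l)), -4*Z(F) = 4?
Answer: -4858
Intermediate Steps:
Z(F) = -1 (Z(F) = -¼*4 = -1)
j(l) = 15 (j(l) = -3 + ((l - l) + 6)*(4 - 1) = -3 + (0 + 6)*3 = -3 + 6*3 = -3 + 18 = 15)
x(E, P) = 0 (x(E, P) = -1 + 1 = 0)
a(W) = -19 + W (a(W) = (-19 + W) + 0 = -19 + W)
a(j(6)) - 4854 = (-19 + 15) - 4854 = -4 - 4854 = -4858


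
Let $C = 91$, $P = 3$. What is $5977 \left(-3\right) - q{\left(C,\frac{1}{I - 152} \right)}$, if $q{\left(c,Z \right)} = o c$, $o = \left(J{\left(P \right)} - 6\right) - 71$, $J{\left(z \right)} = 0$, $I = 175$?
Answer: $-10924$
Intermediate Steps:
$o = -77$ ($o = \left(0 - 6\right) - 71 = -6 - 71 = -77$)
$q{\left(c,Z \right)} = - 77 c$
$5977 \left(-3\right) - q{\left(C,\frac{1}{I - 152} \right)} = 5977 \left(-3\right) - \left(-77\right) 91 = -17931 - -7007 = -17931 + 7007 = -10924$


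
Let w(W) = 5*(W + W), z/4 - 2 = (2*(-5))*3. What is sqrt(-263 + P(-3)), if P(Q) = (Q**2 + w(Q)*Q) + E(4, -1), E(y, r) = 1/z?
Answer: 3*I*sqrt(14287)/28 ≈ 12.807*I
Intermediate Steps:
z = -112 (z = 8 + 4*((2*(-5))*3) = 8 + 4*(-10*3) = 8 + 4*(-30) = 8 - 120 = -112)
E(y, r) = -1/112 (E(y, r) = 1/(-112) = -1/112)
w(W) = 10*W (w(W) = 5*(2*W) = 10*W)
P(Q) = -1/112 + 11*Q**2 (P(Q) = (Q**2 + (10*Q)*Q) - 1/112 = (Q**2 + 10*Q**2) - 1/112 = 11*Q**2 - 1/112 = -1/112 + 11*Q**2)
sqrt(-263 + P(-3)) = sqrt(-263 + (-1/112 + 11*(-3)**2)) = sqrt(-263 + (-1/112 + 11*9)) = sqrt(-263 + (-1/112 + 99)) = sqrt(-263 + 11087/112) = sqrt(-18369/112) = 3*I*sqrt(14287)/28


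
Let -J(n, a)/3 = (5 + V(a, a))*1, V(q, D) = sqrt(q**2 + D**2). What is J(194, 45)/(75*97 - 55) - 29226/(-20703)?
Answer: 14046745/9965044 - 27*sqrt(2)/1444 ≈ 1.3832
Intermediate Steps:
V(q, D) = sqrt(D**2 + q**2)
J(n, a) = -15 - 3*sqrt(2)*sqrt(a**2) (J(n, a) = -3*(5 + sqrt(a**2 + a**2)) = -3*(5 + sqrt(2*a**2)) = -3*(5 + sqrt(2)*sqrt(a**2)) = -15 - 3*sqrt(2)*sqrt(a**2))
J(194, 45)/(75*97 - 55) - 29226/(-20703) = (-15 - 3*sqrt(2)*sqrt(45**2))/(75*97 - 55) - 29226/(-20703) = (-15 - 3*sqrt(2)*sqrt(2025))/(7275 - 55) - 29226*(-1/20703) = (-15 - 3*sqrt(2)*45)/7220 + 9742/6901 = (-15 - 135*sqrt(2))*(1/7220) + 9742/6901 = (-3/1444 - 27*sqrt(2)/1444) + 9742/6901 = 14046745/9965044 - 27*sqrt(2)/1444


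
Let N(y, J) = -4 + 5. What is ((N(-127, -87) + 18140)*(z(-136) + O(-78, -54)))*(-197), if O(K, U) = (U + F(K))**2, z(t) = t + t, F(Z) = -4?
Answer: -11050118484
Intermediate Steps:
z(t) = 2*t
O(K, U) = (-4 + U)**2 (O(K, U) = (U - 4)**2 = (-4 + U)**2)
N(y, J) = 1
((N(-127, -87) + 18140)*(z(-136) + O(-78, -54)))*(-197) = ((1 + 18140)*(2*(-136) + (-4 - 54)**2))*(-197) = (18141*(-272 + (-58)**2))*(-197) = (18141*(-272 + 3364))*(-197) = (18141*3092)*(-197) = 56091972*(-197) = -11050118484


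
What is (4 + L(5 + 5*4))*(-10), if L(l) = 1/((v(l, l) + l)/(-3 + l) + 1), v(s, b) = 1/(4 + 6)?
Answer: -21040/471 ≈ -44.671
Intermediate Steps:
v(s, b) = ⅒ (v(s, b) = 1/10 = ⅒)
L(l) = 1/(1 + (⅒ + l)/(-3 + l)) (L(l) = 1/((⅒ + l)/(-3 + l) + 1) = 1/(1 + (⅒ + l)/(-3 + l)))
(4 + L(5 + 5*4))*(-10) = (4 + 10*(-3 + (5 + 5*4))/(-29 + 20*(5 + 5*4)))*(-10) = (4 + 10*(-3 + (5 + 20))/(-29 + 20*(5 + 20)))*(-10) = (4 + 10*(-3 + 25)/(-29 + 20*25))*(-10) = (4 + 10*22/(-29 + 500))*(-10) = (4 + 10*22/471)*(-10) = (4 + 10*(1/471)*22)*(-10) = (4 + 220/471)*(-10) = (2104/471)*(-10) = -21040/471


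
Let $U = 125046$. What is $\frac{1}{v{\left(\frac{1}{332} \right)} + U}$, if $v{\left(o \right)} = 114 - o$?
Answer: $\frac{332}{41553119} \approx 7.9898 \cdot 10^{-6}$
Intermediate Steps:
$\frac{1}{v{\left(\frac{1}{332} \right)} + U} = \frac{1}{\left(114 - \frac{1}{332}\right) + 125046} = \frac{1}{\frac{37847}{332} + 125046} = \frac{1}{\frac{41553119}{332}} = \frac{332}{41553119}$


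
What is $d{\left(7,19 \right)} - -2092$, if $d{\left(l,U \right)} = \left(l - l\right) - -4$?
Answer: $2096$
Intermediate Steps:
$d{\left(l,U \right)} = 4$ ($d{\left(l,U \right)} = 0 + 4 = 4$)
$d{\left(7,19 \right)} - -2092 = 4 - -2092 = 4 + 2092 = 2096$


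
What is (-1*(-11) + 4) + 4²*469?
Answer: 7519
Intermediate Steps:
(-1*(-11) + 4) + 4²*469 = (11 + 4) + 16*469 = 15 + 7504 = 7519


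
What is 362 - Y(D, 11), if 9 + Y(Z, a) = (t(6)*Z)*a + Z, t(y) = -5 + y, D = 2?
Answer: 347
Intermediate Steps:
Y(Z, a) = -9 + Z + Z*a (Y(Z, a) = -9 + (((-5 + 6)*Z)*a + Z) = -9 + ((1*Z)*a + Z) = -9 + (Z*a + Z) = -9 + (Z + Z*a) = -9 + Z + Z*a)
362 - Y(D, 11) = 362 - (-9 + 2 + 2*11) = 362 - (-9 + 2 + 22) = 362 - 1*15 = 362 - 15 = 347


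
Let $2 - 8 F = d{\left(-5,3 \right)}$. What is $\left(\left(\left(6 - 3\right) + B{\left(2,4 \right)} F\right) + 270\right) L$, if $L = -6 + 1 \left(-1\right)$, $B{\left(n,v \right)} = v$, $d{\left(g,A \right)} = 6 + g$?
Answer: $- \frac{3829}{2} \approx -1914.5$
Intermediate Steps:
$F = \frac{1}{8}$ ($F = \frac{1}{4} - \frac{6 - 5}{8} = \frac{1}{4} - \frac{1}{8} = \frac{1}{8} \approx 0.125$)
$L = -7$ ($L = -6 - 1 = -7$)
$\left(\left(\left(6 - 3\right) + B{\left(2,4 \right)} F\right) + 270\right) L = \left(\left(\left(6 - 3\right) + 4 \cdot \frac{1}{8}\right) + 270\right) \left(-7\right) = \left(\left(\left(6 - 3\right) + \frac{1}{2}\right) + 270\right) \left(-7\right) = \left(\left(3 + \frac{1}{2}\right) + 270\right) \left(-7\right) = \left(\frac{7}{2} + 270\right) \left(-7\right) = \frac{547}{2} \left(-7\right) = - \frac{3829}{2}$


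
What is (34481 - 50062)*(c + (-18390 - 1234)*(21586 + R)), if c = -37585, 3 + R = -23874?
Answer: -699914085419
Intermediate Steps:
R = -23877 (R = -3 - 23874 = -23877)
(34481 - 50062)*(c + (-18390 - 1234)*(21586 + R)) = (34481 - 50062)*(-37585 + (-18390 - 1234)*(21586 - 23877)) = -15581*(-37585 - 19624*(-2291)) = -15581*(-37585 + 44958584) = -15581*44920999 = -699914085419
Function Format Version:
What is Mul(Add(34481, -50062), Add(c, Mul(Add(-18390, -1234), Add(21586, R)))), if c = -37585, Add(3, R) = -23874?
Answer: -699914085419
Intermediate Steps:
R = -23877 (R = Add(-3, -23874) = -23877)
Mul(Add(34481, -50062), Add(c, Mul(Add(-18390, -1234), Add(21586, R)))) = Mul(Add(34481, -50062), Add(-37585, Mul(Add(-18390, -1234), Add(21586, -23877)))) = Mul(-15581, Add(-37585, Mul(-19624, -2291))) = Mul(-15581, Add(-37585, 44958584)) = Mul(-15581, 44920999) = -699914085419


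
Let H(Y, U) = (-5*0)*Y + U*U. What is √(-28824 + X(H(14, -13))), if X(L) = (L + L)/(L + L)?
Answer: I*√28823 ≈ 169.77*I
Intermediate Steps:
H(Y, U) = U² (H(Y, U) = 0*Y + U² = 0 + U² = U²)
X(L) = 1 (X(L) = (2*L)/((2*L)) = (2*L)*(1/(2*L)) = 1)
√(-28824 + X(H(14, -13))) = √(-28824 + 1) = √(-28823) = I*√28823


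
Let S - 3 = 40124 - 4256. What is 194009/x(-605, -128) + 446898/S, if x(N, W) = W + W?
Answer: -2281630317/3060992 ≈ -745.39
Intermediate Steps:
S = 35871 (S = 3 + (40124 - 4256) = 3 + 35868 = 35871)
x(N, W) = 2*W
194009/x(-605, -128) + 446898/S = 194009/((2*(-128))) + 446898/35871 = 194009/(-256) + 446898*(1/35871) = 194009*(-1/256) + 148966/11957 = -194009/256 + 148966/11957 = -2281630317/3060992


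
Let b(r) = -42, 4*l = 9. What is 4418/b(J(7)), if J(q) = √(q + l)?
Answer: -2209/21 ≈ -105.19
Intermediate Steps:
l = 9/4 (l = (¼)*9 = 9/4 ≈ 2.2500)
J(q) = √(9/4 + q) (J(q) = √(q + 9/4) = √(9/4 + q))
4418/b(J(7)) = 4418/(-42) = 4418*(-1/42) = -2209/21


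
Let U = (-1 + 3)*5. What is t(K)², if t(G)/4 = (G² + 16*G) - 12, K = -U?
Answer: 82944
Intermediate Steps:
U = 10 (U = 2*5 = 10)
K = -10 (K = -1*10 = -10)
t(G) = -48 + 4*G² + 64*G (t(G) = 4*((G² + 16*G) - 12) = 4*(-12 + G² + 16*G) = -48 + 4*G² + 64*G)
t(K)² = (-48 + 4*(-10)² + 64*(-10))² = (-48 + 4*100 - 640)² = (-48 + 400 - 640)² = (-288)² = 82944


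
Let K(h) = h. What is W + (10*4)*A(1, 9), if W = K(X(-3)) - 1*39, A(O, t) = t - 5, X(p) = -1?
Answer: 120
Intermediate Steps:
A(O, t) = -5 + t
W = -40 (W = -1 - 1*39 = -1 - 39 = -40)
W + (10*4)*A(1, 9) = -40 + (10*4)*(-5 + 9) = -40 + 40*4 = -40 + 160 = 120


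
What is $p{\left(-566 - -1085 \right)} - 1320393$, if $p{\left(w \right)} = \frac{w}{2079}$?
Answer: $- \frac{915032176}{693} \approx -1.3204 \cdot 10^{6}$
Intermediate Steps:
$p{\left(w \right)} = \frac{w}{2079}$ ($p{\left(w \right)} = w \frac{1}{2079} = \frac{w}{2079}$)
$p{\left(-566 - -1085 \right)} - 1320393 = \frac{-566 - -1085}{2079} - 1320393 = \frac{-566 + 1085}{2079} - 1320393 = \frac{1}{2079} \cdot 519 - 1320393 = \frac{173}{693} - 1320393 = - \frac{915032176}{693}$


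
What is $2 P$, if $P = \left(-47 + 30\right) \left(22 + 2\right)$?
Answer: $-816$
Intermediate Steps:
$P = -408$ ($P = \left(-17\right) 24 = -408$)
$2 P = 2 \left(-408\right) = -816$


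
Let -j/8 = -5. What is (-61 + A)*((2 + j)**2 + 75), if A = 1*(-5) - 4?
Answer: -128730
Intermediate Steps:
j = 40 (j = -8*(-5) = 40)
A = -9 (A = -5 - 4 = -9)
(-61 + A)*((2 + j)**2 + 75) = (-61 - 9)*((2 + 40)**2 + 75) = -70*(42**2 + 75) = -70*(1764 + 75) = -70*1839 = -128730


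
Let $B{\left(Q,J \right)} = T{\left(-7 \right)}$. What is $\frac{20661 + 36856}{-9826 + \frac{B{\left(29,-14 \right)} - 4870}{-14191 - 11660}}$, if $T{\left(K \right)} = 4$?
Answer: $- \frac{495623989}{84669020} \approx -5.8537$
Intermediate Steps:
$B{\left(Q,J \right)} = 4$
$\frac{20661 + 36856}{-9826 + \frac{B{\left(29,-14 \right)} - 4870}{-14191 - 11660}} = \frac{20661 + 36856}{-9826 + \frac{4 - 4870}{-14191 - 11660}} = \frac{57517}{-9826 + \frac{4 - 4870}{-25851}} = \frac{57517}{-9826 + \left(4 - 4870\right) \left(- \frac{1}{25851}\right)} = \frac{57517}{-9826 - - \frac{1622}{8617}} = \frac{57517}{-9826 + \frac{1622}{8617}} = \frac{57517}{- \frac{84669020}{8617}} = 57517 \left(- \frac{8617}{84669020}\right) = - \frac{495623989}{84669020}$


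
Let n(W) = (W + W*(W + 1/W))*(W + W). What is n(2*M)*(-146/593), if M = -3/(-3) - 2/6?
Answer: -43216/16011 ≈ -2.6991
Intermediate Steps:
M = ⅔ (M = -3*(-⅓) - 2*⅙ = 1 - ⅓ = ⅔ ≈ 0.66667)
n(W) = 2*W*(W + W*(W + 1/W)) (n(W) = (W + W*(W + 1/W))*(2*W) = 2*W*(W + W*(W + 1/W)))
n(2*M)*(-146/593) = (2*(2*(⅔))*(1 + 2*(⅔) + (2*(⅔))²))*(-146/593) = (2*(4/3)*(1 + 4/3 + (4/3)²))*(-146*1/593) = (2*(4/3)*(1 + 4/3 + 16/9))*(-146/593) = (2*(4/3)*(37/9))*(-146/593) = (296/27)*(-146/593) = -43216/16011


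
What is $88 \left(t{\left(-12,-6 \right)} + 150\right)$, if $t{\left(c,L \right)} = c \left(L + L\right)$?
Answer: $25872$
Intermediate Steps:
$t{\left(c,L \right)} = 2 L c$ ($t{\left(c,L \right)} = c 2 L = 2 L c$)
$88 \left(t{\left(-12,-6 \right)} + 150\right) = 88 \left(2 \left(-6\right) \left(-12\right) + 150\right) = 88 \left(144 + 150\right) = 88 \cdot 294 = 25872$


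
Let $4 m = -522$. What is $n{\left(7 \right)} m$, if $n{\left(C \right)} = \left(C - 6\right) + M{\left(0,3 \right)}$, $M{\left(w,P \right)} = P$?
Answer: $-522$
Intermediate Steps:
$m = - \frac{261}{2}$ ($m = \frac{1}{4} \left(-522\right) = - \frac{261}{2} \approx -130.5$)
$n{\left(C \right)} = -3 + C$ ($n{\left(C \right)} = \left(C - 6\right) + 3 = \left(-6 + C\right) + 3 = -3 + C$)
$n{\left(7 \right)} m = \left(-3 + 7\right) \left(- \frac{261}{2}\right) = 4 \left(- \frac{261}{2}\right) = -522$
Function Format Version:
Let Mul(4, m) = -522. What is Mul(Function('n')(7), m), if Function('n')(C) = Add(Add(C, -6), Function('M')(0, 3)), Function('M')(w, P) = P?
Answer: -522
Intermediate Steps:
m = Rational(-261, 2) (m = Mul(Rational(1, 4), -522) = Rational(-261, 2) ≈ -130.50)
Function('n')(C) = Add(-3, C) (Function('n')(C) = Add(Add(C, -6), 3) = Add(Add(-6, C), 3) = Add(-3, C))
Mul(Function('n')(7), m) = Mul(Add(-3, 7), Rational(-261, 2)) = Mul(4, Rational(-261, 2)) = -522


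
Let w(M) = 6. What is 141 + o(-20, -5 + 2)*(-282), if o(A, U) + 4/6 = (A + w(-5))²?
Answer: -54943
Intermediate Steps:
o(A, U) = -⅔ + (6 + A)² (o(A, U) = -⅔ + (A + 6)² = -⅔ + (6 + A)²)
141 + o(-20, -5 + 2)*(-282) = 141 + (-⅔ + (6 - 20)²)*(-282) = 141 + (-⅔ + (-14)²)*(-282) = 141 + (-⅔ + 196)*(-282) = 141 + (586/3)*(-282) = 141 - 55084 = -54943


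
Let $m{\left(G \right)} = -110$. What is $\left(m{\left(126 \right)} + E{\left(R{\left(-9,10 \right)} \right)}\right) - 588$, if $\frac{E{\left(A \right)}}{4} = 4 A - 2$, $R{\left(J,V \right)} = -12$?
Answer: $-898$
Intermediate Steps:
$E{\left(A \right)} = -8 + 16 A$ ($E{\left(A \right)} = 4 \left(4 A - 2\right) = 4 \left(-2 + 4 A\right) = -8 + 16 A$)
$\left(m{\left(126 \right)} + E{\left(R{\left(-9,10 \right)} \right)}\right) - 588 = \left(-110 + \left(-8 + 16 \left(-12\right)\right)\right) - 588 = \left(-110 - 200\right) - 588 = -310 - 588 = -898$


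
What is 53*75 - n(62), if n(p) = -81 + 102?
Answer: 3954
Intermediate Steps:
n(p) = 21
53*75 - n(62) = 53*75 - 1*21 = 3975 - 21 = 3954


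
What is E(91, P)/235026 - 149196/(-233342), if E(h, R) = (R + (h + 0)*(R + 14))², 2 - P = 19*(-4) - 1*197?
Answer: 4578220265108/1523373247 ≈ 3005.3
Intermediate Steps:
P = 275 (P = 2 - (19*(-4) - 1*197) = 2 - (-76 - 197) = 2 - 1*(-273) = 2 + 273 = 275)
E(h, R) = (R + h*(14 + R))²
E(91, P)/235026 - 149196/(-233342) = (275 + 14*91 + 275*91)²/235026 - 149196/(-233342) = (275 + 1274 + 25025)²*(1/235026) - 149196*(-1/233342) = 26574²*(1/235026) + 74598/116671 = 706177476*(1/235026) + 74598/116671 = 39232082/13057 + 74598/116671 = 4578220265108/1523373247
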